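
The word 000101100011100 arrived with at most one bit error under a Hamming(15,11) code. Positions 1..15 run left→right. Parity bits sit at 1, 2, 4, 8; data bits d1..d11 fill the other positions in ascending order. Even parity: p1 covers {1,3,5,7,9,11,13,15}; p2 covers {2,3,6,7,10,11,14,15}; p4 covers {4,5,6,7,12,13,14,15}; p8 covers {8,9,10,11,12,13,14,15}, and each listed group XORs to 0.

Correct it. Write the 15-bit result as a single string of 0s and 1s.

s1 (pos 1,3,5,7,9,11,13,15): 0⊕0⊕0⊕1⊕0⊕1⊕1⊕0 = 1
s2 (pos 2,3,6,7,10,11,14,15): 0⊕0⊕1⊕1⊕0⊕1⊕0⊕0 = 1
s4 (pos 4,5,6,7,12,13,14,15): 1⊕0⊕1⊕1⊕1⊕1⊕0⊕0 = 1
s8 (pos 8,9,10,11,12,13,14,15): 0⊕0⊕0⊕1⊕1⊕1⊕0⊕0 = 1
Syndrome s8…s1 = 1111 → error at position 15.
Flip position 15: 000101100011100 → 000101100011101

000101100011101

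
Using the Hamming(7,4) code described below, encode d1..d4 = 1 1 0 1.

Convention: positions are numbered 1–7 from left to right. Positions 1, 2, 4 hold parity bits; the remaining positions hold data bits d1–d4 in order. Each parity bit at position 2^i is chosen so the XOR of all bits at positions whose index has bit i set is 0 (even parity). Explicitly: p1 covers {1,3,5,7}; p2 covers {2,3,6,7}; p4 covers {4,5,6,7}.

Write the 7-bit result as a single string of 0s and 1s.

Place data at non-parity positions: p1 p2 1 p4 1 0 1
p1 (pos 1,3,5,7): XOR of data positions = 1⊕1⊕1 = 1
p2 (pos 2,3,6,7): XOR of data positions = 1⊕0⊕1 = 0
p4 (pos 4,5,6,7): XOR of data positions = 1⊕0⊕1 = 0
Codeword: 1010101

1010101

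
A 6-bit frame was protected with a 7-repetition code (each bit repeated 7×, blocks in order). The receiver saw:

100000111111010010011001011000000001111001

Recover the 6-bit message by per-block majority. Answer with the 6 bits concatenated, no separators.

010001

Block 1 (1000001): 2 ones → 0
Block 2 (1111101): 6 ones → 1
Block 3 (0010011): 3 ones → 0
Block 4 (0010110): 3 ones → 0
Block 5 (0000000): 0 ones → 0
Block 6 (1111001): 5 ones → 1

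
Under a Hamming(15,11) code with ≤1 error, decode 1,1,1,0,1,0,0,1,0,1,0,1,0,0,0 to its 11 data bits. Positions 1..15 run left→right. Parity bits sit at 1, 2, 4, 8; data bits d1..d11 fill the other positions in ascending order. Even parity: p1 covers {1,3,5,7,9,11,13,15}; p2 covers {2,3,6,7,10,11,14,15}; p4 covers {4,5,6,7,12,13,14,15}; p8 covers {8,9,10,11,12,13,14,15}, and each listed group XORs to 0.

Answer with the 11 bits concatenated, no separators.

s1 (pos 1,3,5,7,9,11,13,15): 1⊕1⊕1⊕0⊕0⊕0⊕0⊕0 = 1
s2 (pos 2,3,6,7,10,11,14,15): 1⊕1⊕0⊕0⊕1⊕0⊕0⊕0 = 1
s4 (pos 4,5,6,7,12,13,14,15): 0⊕1⊕0⊕0⊕1⊕0⊕0⊕0 = 0
s8 (pos 8,9,10,11,12,13,14,15): 1⊕0⊕1⊕0⊕1⊕0⊕0⊕0 = 1
Syndrome s8…s1 = 1011 → error at position 11.
Flip position 11: 111010010101000 → 111010010111000
Read data bits from positions 3,5,6,7,9,10,11,12,13,14,15: 11000111000

11000111000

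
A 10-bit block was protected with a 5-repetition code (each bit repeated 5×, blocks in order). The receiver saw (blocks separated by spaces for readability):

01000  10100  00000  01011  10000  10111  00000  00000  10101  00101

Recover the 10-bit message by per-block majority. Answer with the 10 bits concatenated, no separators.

Block 1 (01000): 1 one → 0
Block 2 (10100): 2 ones → 0
Block 3 (00000): 0 ones → 0
Block 4 (01011): 3 ones → 1
Block 5 (10000): 1 one → 0
Block 6 (10111): 4 ones → 1
Block 7 (00000): 0 ones → 0
Block 8 (00000): 0 ones → 0
Block 9 (10101): 3 ones → 1
Block 10 (00101): 2 ones → 0

0001010010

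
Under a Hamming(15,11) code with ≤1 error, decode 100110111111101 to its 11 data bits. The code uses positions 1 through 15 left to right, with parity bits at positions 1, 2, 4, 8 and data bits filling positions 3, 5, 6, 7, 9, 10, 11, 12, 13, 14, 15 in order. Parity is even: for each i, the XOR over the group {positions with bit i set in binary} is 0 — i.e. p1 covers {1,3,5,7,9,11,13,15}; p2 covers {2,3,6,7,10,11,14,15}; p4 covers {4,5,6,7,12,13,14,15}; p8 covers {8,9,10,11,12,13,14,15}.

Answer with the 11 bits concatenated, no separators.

01010111101

s1 (pos 1,3,5,7,9,11,13,15): 1⊕0⊕1⊕1⊕1⊕1⊕1⊕1 = 1
s2 (pos 2,3,6,7,10,11,14,15): 0⊕0⊕0⊕1⊕1⊕1⊕0⊕1 = 0
s4 (pos 4,5,6,7,12,13,14,15): 1⊕1⊕0⊕1⊕1⊕1⊕0⊕1 = 0
s8 (pos 8,9,10,11,12,13,14,15): 1⊕1⊕1⊕1⊕1⊕1⊕0⊕1 = 1
Syndrome s8…s1 = 1001 → error at position 9.
Flip position 9: 100110111111101 → 100110110111101
Read data bits from positions 3,5,6,7,9,10,11,12,13,14,15: 01010111101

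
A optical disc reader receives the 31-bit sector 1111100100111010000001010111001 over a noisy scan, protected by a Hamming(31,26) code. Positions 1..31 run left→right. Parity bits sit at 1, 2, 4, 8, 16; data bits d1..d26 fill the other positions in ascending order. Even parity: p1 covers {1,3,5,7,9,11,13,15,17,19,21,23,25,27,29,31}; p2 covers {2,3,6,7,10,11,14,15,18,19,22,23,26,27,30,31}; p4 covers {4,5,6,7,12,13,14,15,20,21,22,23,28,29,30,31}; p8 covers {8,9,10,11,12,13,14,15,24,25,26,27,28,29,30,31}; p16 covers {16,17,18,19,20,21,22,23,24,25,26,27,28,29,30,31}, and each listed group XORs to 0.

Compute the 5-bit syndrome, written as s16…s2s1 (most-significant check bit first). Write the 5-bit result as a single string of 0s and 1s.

00000

s1 (pos 1,3,5,7,9,11,13,15,17,19,21,23,25,27,29,31): 1⊕1⊕1⊕0⊕0⊕1⊕1⊕1⊕0⊕0⊕0⊕0⊕0⊕1⊕0⊕1 = 0
s2 (pos 2,3,6,7,10,11,14,15,18,19,22,23,26,27,30,31): 1⊕1⊕0⊕0⊕0⊕1⊕0⊕1⊕0⊕0⊕1⊕0⊕1⊕1⊕0⊕1 = 0
s4 (pos 4,5,6,7,12,13,14,15,20,21,22,23,28,29,30,31): 1⊕1⊕0⊕0⊕1⊕1⊕0⊕1⊕0⊕0⊕1⊕0⊕1⊕0⊕0⊕1 = 0
s8 (pos 8,9,10,11,12,13,14,15,24,25,26,27,28,29,30,31): 1⊕0⊕0⊕1⊕1⊕1⊕0⊕1⊕1⊕0⊕1⊕1⊕1⊕0⊕0⊕1 = 0
s16 (pos 16,17,18,19,20,21,22,23,24,25,26,27,28,29,30,31): 0⊕0⊕0⊕0⊕0⊕0⊕1⊕0⊕1⊕0⊕1⊕1⊕1⊕0⊕0⊕1 = 0
Syndrome s16…s1 = 00000 → no error.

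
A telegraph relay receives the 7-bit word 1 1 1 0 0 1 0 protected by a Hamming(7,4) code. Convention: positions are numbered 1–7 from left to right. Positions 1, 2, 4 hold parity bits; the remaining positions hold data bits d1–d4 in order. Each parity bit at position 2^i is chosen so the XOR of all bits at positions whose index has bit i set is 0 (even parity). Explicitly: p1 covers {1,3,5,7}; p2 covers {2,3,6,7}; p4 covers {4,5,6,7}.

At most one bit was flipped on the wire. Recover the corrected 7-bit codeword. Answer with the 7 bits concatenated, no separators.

1110000

s1 (pos 1,3,5,7): 1⊕1⊕0⊕0 = 0
s2 (pos 2,3,6,7): 1⊕1⊕1⊕0 = 1
s4 (pos 4,5,6,7): 0⊕0⊕1⊕0 = 1
Syndrome s4…s1 = 110 → error at position 6.
Flip position 6: 1110010 → 1110000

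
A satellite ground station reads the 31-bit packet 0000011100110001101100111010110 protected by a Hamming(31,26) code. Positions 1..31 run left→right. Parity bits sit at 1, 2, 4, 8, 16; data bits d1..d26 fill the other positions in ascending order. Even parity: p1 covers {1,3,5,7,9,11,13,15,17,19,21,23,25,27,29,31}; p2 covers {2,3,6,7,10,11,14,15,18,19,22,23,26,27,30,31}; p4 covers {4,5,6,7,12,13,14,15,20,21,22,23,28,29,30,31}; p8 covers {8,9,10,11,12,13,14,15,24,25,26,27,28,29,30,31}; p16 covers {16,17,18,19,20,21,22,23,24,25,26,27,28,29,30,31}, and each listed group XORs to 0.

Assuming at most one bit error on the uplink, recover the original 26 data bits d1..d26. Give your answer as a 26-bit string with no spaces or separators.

00010011000101100111010110

s1 (pos 1,3,5,7,9,11,13,15,17,19,21,23,25,27,29,31): 0⊕0⊕0⊕1⊕0⊕1⊕0⊕0⊕1⊕1⊕0⊕1⊕1⊕1⊕1⊕0 = 0
s2 (pos 2,3,6,7,10,11,14,15,18,19,22,23,26,27,30,31): 0⊕0⊕1⊕1⊕0⊕1⊕0⊕0⊕0⊕1⊕0⊕1⊕0⊕1⊕1⊕0 = 1
s4 (pos 4,5,6,7,12,13,14,15,20,21,22,23,28,29,30,31): 0⊕0⊕1⊕1⊕1⊕0⊕0⊕0⊕1⊕0⊕0⊕1⊕0⊕1⊕1⊕0 = 1
s8 (pos 8,9,10,11,12,13,14,15,24,25,26,27,28,29,30,31): 1⊕0⊕0⊕1⊕1⊕0⊕0⊕0⊕1⊕1⊕0⊕1⊕0⊕1⊕1⊕0 = 0
s16 (pos 16,17,18,19,20,21,22,23,24,25,26,27,28,29,30,31): 1⊕1⊕0⊕1⊕1⊕0⊕0⊕1⊕1⊕1⊕0⊕1⊕0⊕1⊕1⊕0 = 0
Syndrome s16…s1 = 00110 → error at position 6.
Flip position 6: 0000011100110001101100111010110 → 0000001100110001101100111010110
Read data bits from positions 3,5,6,7,9,10,11,12,13,14,15,17,18,19,20,21,22,23,24,25,26,27,28,29,30,31: 00010011000101100111010110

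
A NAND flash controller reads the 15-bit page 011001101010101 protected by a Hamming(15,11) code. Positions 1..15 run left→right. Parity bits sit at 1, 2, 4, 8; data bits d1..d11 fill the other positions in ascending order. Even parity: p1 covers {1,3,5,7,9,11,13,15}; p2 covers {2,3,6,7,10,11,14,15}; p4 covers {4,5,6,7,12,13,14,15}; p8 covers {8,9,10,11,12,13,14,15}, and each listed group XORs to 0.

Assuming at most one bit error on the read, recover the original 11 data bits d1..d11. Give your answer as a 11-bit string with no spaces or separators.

s1 (pos 1,3,5,7,9,11,13,15): 0⊕1⊕0⊕1⊕1⊕1⊕1⊕1 = 0
s2 (pos 2,3,6,7,10,11,14,15): 1⊕1⊕1⊕1⊕0⊕1⊕0⊕1 = 0
s4 (pos 4,5,6,7,12,13,14,15): 0⊕0⊕1⊕1⊕0⊕1⊕0⊕1 = 0
s8 (pos 8,9,10,11,12,13,14,15): 0⊕1⊕0⊕1⊕0⊕1⊕0⊕1 = 0
Syndrome s8…s1 = 0000 → no error.
Read data bits from positions 3,5,6,7,9,10,11,12,13,14,15: 10111010101

10111010101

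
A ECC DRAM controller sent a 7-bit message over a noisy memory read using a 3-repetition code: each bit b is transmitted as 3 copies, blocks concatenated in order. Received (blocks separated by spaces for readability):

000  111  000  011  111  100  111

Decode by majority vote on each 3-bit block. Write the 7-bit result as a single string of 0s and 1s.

Block 1 (000): 0 ones → 0
Block 2 (111): 3 ones → 1
Block 3 (000): 0 ones → 0
Block 4 (011): 2 ones → 1
Block 5 (111): 3 ones → 1
Block 6 (100): 1 one → 0
Block 7 (111): 3 ones → 1

0101101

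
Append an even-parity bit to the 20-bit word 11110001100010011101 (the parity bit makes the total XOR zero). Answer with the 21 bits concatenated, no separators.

111100011000100111011

XOR of the 20 data bits: 1⊕1⊕1⊕1⊕0⊕0⊕0⊕1⊕1⊕0⊕0⊕0⊕1⊕0⊕0⊕1⊕1⊕1⊕0⊕1 = 1
Parity bit = 1 (so all 21 bits XOR to 0).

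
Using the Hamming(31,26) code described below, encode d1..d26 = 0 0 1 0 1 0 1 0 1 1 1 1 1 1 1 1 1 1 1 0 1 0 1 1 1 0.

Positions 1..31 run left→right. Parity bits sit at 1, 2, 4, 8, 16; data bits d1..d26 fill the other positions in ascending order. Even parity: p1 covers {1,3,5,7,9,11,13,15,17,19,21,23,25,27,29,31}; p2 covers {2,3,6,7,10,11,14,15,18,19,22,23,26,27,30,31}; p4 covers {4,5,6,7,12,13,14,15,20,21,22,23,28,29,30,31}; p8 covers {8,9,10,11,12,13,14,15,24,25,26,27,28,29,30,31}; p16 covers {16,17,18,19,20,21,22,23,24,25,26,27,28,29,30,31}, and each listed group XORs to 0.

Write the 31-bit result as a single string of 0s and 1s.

Place data at non-parity positions: p1 p2 0 p4 0 1 0 p8 1 0 1 0 1 1 1 p16 1 1 1 1 1 1 1 1 0 1 0 1 1 1 0
p1 (pos 1,3,5,7,9,11,13,15,17,19,21,23,25,27,29,31): XOR of data positions = 0⊕0⊕0⊕1⊕1⊕1⊕1⊕1⊕1⊕1⊕1⊕0⊕0⊕1⊕0 = 1
p2 (pos 2,3,6,7,10,11,14,15,18,19,22,23,26,27,30,31): XOR of data positions = 0⊕1⊕0⊕0⊕1⊕1⊕1⊕1⊕1⊕1⊕1⊕1⊕0⊕1⊕0 = 0
p4 (pos 4,5,6,7,12,13,14,15,20,21,22,23,28,29,30,31): XOR of data positions = 0⊕1⊕0⊕0⊕1⊕1⊕1⊕1⊕1⊕1⊕1⊕1⊕1⊕1⊕0 = 1
p8 (pos 8,9,10,11,12,13,14,15,24,25,26,27,28,29,30,31): XOR of data positions = 1⊕0⊕1⊕0⊕1⊕1⊕1⊕1⊕0⊕1⊕0⊕1⊕1⊕1⊕0 = 0
p16 (pos 16,17,18,19,20,21,22,23,24,25,26,27,28,29,30,31): XOR of data positions = 1⊕1⊕1⊕1⊕1⊕1⊕1⊕1⊕0⊕1⊕0⊕1⊕1⊕1⊕0 = 0
Codeword: 1001010010101110111111110101110

1001010010101110111111110101110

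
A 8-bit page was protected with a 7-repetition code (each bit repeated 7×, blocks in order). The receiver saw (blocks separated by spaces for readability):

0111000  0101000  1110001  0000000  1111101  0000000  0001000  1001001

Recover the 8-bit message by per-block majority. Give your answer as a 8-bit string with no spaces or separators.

00101000

Block 1 (0111000): 3 ones → 0
Block 2 (0101000): 2 ones → 0
Block 3 (1110001): 4 ones → 1
Block 4 (0000000): 0 ones → 0
Block 5 (1111101): 6 ones → 1
Block 6 (0000000): 0 ones → 0
Block 7 (0001000): 1 one → 0
Block 8 (1001001): 3 ones → 0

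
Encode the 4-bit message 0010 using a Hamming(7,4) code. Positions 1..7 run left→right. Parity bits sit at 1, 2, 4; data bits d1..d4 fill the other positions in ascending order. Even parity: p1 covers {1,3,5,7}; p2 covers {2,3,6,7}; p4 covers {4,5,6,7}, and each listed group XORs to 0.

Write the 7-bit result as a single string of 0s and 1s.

0101010

Place data at non-parity positions: p1 p2 0 p4 0 1 0
p1 (pos 1,3,5,7): XOR of data positions = 0⊕0⊕0 = 0
p2 (pos 2,3,6,7): XOR of data positions = 0⊕1⊕0 = 1
p4 (pos 4,5,6,7): XOR of data positions = 0⊕1⊕0 = 1
Codeword: 0101010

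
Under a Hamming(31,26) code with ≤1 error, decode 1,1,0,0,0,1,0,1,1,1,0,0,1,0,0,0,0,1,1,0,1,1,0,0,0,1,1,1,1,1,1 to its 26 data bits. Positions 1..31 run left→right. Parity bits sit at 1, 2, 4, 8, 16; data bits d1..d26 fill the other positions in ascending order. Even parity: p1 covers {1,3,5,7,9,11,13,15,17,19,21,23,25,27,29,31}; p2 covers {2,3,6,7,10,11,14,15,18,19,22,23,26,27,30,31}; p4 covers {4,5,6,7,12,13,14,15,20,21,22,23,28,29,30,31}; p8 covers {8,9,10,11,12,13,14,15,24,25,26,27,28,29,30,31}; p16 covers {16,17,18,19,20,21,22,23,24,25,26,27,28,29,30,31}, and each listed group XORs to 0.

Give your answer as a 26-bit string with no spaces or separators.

00101100100011011000111111

s1 (pos 1,3,5,7,9,11,13,15,17,19,21,23,25,27,29,31): 1⊕0⊕0⊕0⊕1⊕0⊕1⊕0⊕0⊕1⊕1⊕0⊕0⊕1⊕1⊕1 = 0
s2 (pos 2,3,6,7,10,11,14,15,18,19,22,23,26,27,30,31): 1⊕0⊕1⊕0⊕1⊕0⊕0⊕0⊕1⊕1⊕1⊕0⊕1⊕1⊕1⊕1 = 0
s4 (pos 4,5,6,7,12,13,14,15,20,21,22,23,28,29,30,31): 0⊕0⊕1⊕0⊕0⊕1⊕0⊕0⊕0⊕1⊕1⊕0⊕1⊕1⊕1⊕1 = 0
s8 (pos 8,9,10,11,12,13,14,15,24,25,26,27,28,29,30,31): 1⊕1⊕1⊕0⊕0⊕1⊕0⊕0⊕0⊕0⊕1⊕1⊕1⊕1⊕1⊕1 = 0
s16 (pos 16,17,18,19,20,21,22,23,24,25,26,27,28,29,30,31): 0⊕0⊕1⊕1⊕0⊕1⊕1⊕0⊕0⊕0⊕1⊕1⊕1⊕1⊕1⊕1 = 0
Syndrome s16…s1 = 00000 → no error.
Read data bits from positions 3,5,6,7,9,10,11,12,13,14,15,17,18,19,20,21,22,23,24,25,26,27,28,29,30,31: 00101100100011011000111111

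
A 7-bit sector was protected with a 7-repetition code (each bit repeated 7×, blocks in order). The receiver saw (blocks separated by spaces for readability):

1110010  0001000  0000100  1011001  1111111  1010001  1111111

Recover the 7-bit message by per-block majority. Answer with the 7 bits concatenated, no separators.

Block 1 (1110010): 4 ones → 1
Block 2 (0001000): 1 one → 0
Block 3 (0000100): 1 one → 0
Block 4 (1011001): 4 ones → 1
Block 5 (1111111): 7 ones → 1
Block 6 (1010001): 3 ones → 0
Block 7 (1111111): 7 ones → 1

1001101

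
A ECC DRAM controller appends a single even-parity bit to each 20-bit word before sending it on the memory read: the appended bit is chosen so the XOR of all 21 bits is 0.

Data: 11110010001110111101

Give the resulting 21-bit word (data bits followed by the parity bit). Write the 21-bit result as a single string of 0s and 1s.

XOR of the 20 data bits: 1⊕1⊕1⊕1⊕0⊕0⊕1⊕0⊕0⊕0⊕1⊕1⊕1⊕0⊕1⊕1⊕1⊕1⊕0⊕1 = 1
Parity bit = 1 (so all 21 bits XOR to 0).

111100100011101111011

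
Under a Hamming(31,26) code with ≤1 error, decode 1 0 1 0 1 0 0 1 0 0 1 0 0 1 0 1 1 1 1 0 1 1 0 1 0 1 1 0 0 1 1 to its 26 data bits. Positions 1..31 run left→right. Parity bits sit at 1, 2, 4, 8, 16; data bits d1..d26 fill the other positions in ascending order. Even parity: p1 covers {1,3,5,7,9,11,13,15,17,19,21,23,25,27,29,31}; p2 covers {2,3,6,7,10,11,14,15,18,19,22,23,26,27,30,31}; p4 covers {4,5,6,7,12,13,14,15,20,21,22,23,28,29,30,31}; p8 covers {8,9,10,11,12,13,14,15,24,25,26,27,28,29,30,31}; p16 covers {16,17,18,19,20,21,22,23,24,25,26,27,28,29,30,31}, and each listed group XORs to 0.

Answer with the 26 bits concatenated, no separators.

s1 (pos 1,3,5,7,9,11,13,15,17,19,21,23,25,27,29,31): 1⊕1⊕1⊕0⊕0⊕1⊕0⊕0⊕1⊕1⊕1⊕0⊕0⊕1⊕0⊕1 = 1
s2 (pos 2,3,6,7,10,11,14,15,18,19,22,23,26,27,30,31): 0⊕1⊕0⊕0⊕0⊕1⊕1⊕0⊕1⊕1⊕1⊕0⊕1⊕1⊕1⊕1 = 0
s4 (pos 4,5,6,7,12,13,14,15,20,21,22,23,28,29,30,31): 0⊕1⊕0⊕0⊕0⊕0⊕1⊕0⊕0⊕1⊕1⊕0⊕0⊕0⊕1⊕1 = 0
s8 (pos 8,9,10,11,12,13,14,15,24,25,26,27,28,29,30,31): 1⊕0⊕0⊕1⊕0⊕0⊕1⊕0⊕1⊕0⊕1⊕1⊕0⊕0⊕1⊕1 = 0
s16 (pos 16,17,18,19,20,21,22,23,24,25,26,27,28,29,30,31): 1⊕1⊕1⊕1⊕0⊕1⊕1⊕0⊕1⊕0⊕1⊕1⊕0⊕0⊕1⊕1 = 1
Syndrome s16…s1 = 10001 → error at position 17.
Flip position 17: 1010100100100101111011010110011 → 1010100100100101011011010110011
Read data bits from positions 3,5,6,7,9,10,11,12,13,14,15,17,18,19,20,21,22,23,24,25,26,27,28,29,30,31: 11000010010011011010110011

11000010010011011010110011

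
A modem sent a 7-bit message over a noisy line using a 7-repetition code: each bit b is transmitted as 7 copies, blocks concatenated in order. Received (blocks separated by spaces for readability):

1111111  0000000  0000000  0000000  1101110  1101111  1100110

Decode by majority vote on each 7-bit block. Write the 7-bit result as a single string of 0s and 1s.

1000111

Block 1 (1111111): 7 ones → 1
Block 2 (0000000): 0 ones → 0
Block 3 (0000000): 0 ones → 0
Block 4 (0000000): 0 ones → 0
Block 5 (1101110): 5 ones → 1
Block 6 (1101111): 6 ones → 1
Block 7 (1100110): 4 ones → 1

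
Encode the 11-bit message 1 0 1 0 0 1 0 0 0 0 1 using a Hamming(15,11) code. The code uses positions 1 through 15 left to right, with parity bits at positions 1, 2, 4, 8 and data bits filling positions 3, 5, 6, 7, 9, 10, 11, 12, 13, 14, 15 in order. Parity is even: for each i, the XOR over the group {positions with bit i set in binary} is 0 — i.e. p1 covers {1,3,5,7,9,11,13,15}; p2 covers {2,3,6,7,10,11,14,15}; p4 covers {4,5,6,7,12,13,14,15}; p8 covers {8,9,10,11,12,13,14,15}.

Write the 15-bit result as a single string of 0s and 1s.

001001000100001

Place data at non-parity positions: p1 p2 1 p4 0 1 0 p8 0 1 0 0 0 0 1
p1 (pos 1,3,5,7,9,11,13,15): XOR of data positions = 1⊕0⊕0⊕0⊕0⊕0⊕1 = 0
p2 (pos 2,3,6,7,10,11,14,15): XOR of data positions = 1⊕1⊕0⊕1⊕0⊕0⊕1 = 0
p4 (pos 4,5,6,7,12,13,14,15): XOR of data positions = 0⊕1⊕0⊕0⊕0⊕0⊕1 = 0
p8 (pos 8,9,10,11,12,13,14,15): XOR of data positions = 0⊕1⊕0⊕0⊕0⊕0⊕1 = 0
Codeword: 001001000100001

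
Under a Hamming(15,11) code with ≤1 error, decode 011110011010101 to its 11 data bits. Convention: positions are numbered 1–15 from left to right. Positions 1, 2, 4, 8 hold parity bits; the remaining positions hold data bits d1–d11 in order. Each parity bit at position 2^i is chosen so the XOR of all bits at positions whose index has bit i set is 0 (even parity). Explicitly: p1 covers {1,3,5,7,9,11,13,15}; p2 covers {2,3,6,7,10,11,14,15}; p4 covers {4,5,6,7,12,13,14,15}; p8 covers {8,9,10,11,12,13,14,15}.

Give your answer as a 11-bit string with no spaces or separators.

s1 (pos 1,3,5,7,9,11,13,15): 0⊕1⊕1⊕0⊕1⊕1⊕1⊕1 = 0
s2 (pos 2,3,6,7,10,11,14,15): 1⊕1⊕0⊕0⊕0⊕1⊕0⊕1 = 0
s4 (pos 4,5,6,7,12,13,14,15): 1⊕1⊕0⊕0⊕0⊕1⊕0⊕1 = 0
s8 (pos 8,9,10,11,12,13,14,15): 1⊕1⊕0⊕1⊕0⊕1⊕0⊕1 = 1
Syndrome s8…s1 = 1000 → error at position 8.
Flip position 8: 011110011010101 → 011110001010101
Read data bits from positions 3,5,6,7,9,10,11,12,13,14,15: 11001010101

11001010101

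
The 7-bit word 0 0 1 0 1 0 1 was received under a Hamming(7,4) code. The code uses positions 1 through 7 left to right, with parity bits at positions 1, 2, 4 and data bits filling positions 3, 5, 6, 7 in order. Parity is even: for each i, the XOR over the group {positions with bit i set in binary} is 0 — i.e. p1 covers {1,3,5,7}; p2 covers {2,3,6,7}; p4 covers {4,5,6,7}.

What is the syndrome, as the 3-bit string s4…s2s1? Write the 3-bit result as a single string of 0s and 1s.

s1 (pos 1,3,5,7): 0⊕1⊕1⊕1 = 1
s2 (pos 2,3,6,7): 0⊕1⊕0⊕1 = 0
s4 (pos 4,5,6,7): 0⊕1⊕0⊕1 = 0
Syndrome s4…s1 = 001 → error at position 1.

001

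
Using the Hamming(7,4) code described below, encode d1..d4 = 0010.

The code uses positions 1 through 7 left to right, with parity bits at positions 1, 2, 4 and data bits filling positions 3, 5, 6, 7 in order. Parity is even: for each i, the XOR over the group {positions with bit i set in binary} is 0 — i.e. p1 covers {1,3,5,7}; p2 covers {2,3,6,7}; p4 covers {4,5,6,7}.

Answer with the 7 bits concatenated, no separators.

Place data at non-parity positions: p1 p2 0 p4 0 1 0
p1 (pos 1,3,5,7): XOR of data positions = 0⊕0⊕0 = 0
p2 (pos 2,3,6,7): XOR of data positions = 0⊕1⊕0 = 1
p4 (pos 4,5,6,7): XOR of data positions = 0⊕1⊕0 = 1
Codeword: 0101010

0101010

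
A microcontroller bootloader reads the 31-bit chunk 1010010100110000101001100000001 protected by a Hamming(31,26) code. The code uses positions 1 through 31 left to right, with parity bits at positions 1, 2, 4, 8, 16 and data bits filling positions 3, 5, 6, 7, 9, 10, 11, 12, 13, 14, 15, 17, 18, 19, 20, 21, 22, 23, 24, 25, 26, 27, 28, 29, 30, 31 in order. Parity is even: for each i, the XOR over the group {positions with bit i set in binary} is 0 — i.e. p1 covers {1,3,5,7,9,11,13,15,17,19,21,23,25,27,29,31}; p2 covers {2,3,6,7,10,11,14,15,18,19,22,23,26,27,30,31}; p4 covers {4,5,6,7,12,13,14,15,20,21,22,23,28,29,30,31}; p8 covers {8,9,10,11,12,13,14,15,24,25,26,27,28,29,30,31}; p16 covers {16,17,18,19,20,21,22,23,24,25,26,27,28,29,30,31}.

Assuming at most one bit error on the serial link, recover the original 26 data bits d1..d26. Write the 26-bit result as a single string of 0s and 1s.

s1 (pos 1,3,5,7,9,11,13,15,17,19,21,23,25,27,29,31): 1⊕1⊕0⊕0⊕0⊕1⊕0⊕0⊕1⊕1⊕0⊕1⊕0⊕0⊕0⊕1 = 1
s2 (pos 2,3,6,7,10,11,14,15,18,19,22,23,26,27,30,31): 0⊕1⊕1⊕0⊕0⊕1⊕0⊕0⊕0⊕1⊕1⊕1⊕0⊕0⊕0⊕1 = 1
s4 (pos 4,5,6,7,12,13,14,15,20,21,22,23,28,29,30,31): 0⊕0⊕1⊕0⊕1⊕0⊕0⊕0⊕0⊕0⊕1⊕1⊕0⊕0⊕0⊕1 = 1
s8 (pos 8,9,10,11,12,13,14,15,24,25,26,27,28,29,30,31): 1⊕0⊕0⊕1⊕1⊕0⊕0⊕0⊕0⊕0⊕0⊕0⊕0⊕0⊕0⊕1 = 0
s16 (pos 16,17,18,19,20,21,22,23,24,25,26,27,28,29,30,31): 0⊕1⊕0⊕1⊕0⊕0⊕1⊕1⊕0⊕0⊕0⊕0⊕0⊕0⊕0⊕1 = 1
Syndrome s16…s1 = 10111 → error at position 23.
Flip position 23: 1010010100110000101001100000001 → 1010010100110000101001000000001
Read data bits from positions 3,5,6,7,9,10,11,12,13,14,15,17,18,19,20,21,22,23,24,25,26,27,28,29,30,31: 10100011000101001000000001

10100011000101001000000001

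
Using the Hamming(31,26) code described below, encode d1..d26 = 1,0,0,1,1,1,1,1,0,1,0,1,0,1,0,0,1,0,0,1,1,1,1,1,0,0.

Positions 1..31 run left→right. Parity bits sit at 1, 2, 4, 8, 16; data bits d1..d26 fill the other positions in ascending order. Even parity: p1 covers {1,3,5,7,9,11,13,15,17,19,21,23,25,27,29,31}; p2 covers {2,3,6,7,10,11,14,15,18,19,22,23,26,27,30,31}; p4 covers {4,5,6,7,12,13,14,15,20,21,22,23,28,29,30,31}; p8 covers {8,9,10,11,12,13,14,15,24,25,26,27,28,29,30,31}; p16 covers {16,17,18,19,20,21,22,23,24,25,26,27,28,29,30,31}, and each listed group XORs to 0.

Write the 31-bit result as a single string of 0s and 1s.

Place data at non-parity positions: p1 p2 1 p4 0 0 1 p8 1 1 1 1 0 1 0 p16 1 0 1 0 0 1 0 0 1 1 1 1 1 0 0
p1 (pos 1,3,5,7,9,11,13,15,17,19,21,23,25,27,29,31): XOR of data positions = 1⊕0⊕1⊕1⊕1⊕0⊕0⊕1⊕1⊕0⊕0⊕1⊕1⊕1⊕0 = 1
p2 (pos 2,3,6,7,10,11,14,15,18,19,22,23,26,27,30,31): XOR of data positions = 1⊕0⊕1⊕1⊕1⊕1⊕0⊕0⊕1⊕1⊕0⊕1⊕1⊕0⊕0 = 1
p4 (pos 4,5,6,7,12,13,14,15,20,21,22,23,28,29,30,31): XOR of data positions = 0⊕0⊕1⊕1⊕0⊕1⊕0⊕0⊕0⊕1⊕0⊕1⊕1⊕0⊕0 = 0
p8 (pos 8,9,10,11,12,13,14,15,24,25,26,27,28,29,30,31): XOR of data positions = 1⊕1⊕1⊕1⊕0⊕1⊕0⊕0⊕1⊕1⊕1⊕1⊕1⊕0⊕0 = 0
p16 (pos 16,17,18,19,20,21,22,23,24,25,26,27,28,29,30,31): XOR of data positions = 1⊕0⊕1⊕0⊕0⊕1⊕0⊕0⊕1⊕1⊕1⊕1⊕1⊕0⊕0 = 0
Codeword: 1110001011110100101001001111100

1110001011110100101001001111100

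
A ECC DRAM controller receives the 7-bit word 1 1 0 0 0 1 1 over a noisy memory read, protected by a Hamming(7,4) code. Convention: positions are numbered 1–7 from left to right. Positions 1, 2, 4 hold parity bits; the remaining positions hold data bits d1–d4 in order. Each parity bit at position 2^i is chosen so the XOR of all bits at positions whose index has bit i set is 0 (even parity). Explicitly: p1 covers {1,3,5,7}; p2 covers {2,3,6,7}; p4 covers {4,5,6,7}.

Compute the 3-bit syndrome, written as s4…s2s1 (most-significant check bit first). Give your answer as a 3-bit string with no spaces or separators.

010

s1 (pos 1,3,5,7): 1⊕0⊕0⊕1 = 0
s2 (pos 2,3,6,7): 1⊕0⊕1⊕1 = 1
s4 (pos 4,5,6,7): 0⊕0⊕1⊕1 = 0
Syndrome s4…s1 = 010 → error at position 2.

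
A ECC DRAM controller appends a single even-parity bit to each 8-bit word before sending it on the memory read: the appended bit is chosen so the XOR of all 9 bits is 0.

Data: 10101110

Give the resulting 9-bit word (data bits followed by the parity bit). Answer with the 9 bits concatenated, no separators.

101011101

XOR of the 8 data bits: 1⊕0⊕1⊕0⊕1⊕1⊕1⊕0 = 1
Parity bit = 1 (so all 9 bits XOR to 0).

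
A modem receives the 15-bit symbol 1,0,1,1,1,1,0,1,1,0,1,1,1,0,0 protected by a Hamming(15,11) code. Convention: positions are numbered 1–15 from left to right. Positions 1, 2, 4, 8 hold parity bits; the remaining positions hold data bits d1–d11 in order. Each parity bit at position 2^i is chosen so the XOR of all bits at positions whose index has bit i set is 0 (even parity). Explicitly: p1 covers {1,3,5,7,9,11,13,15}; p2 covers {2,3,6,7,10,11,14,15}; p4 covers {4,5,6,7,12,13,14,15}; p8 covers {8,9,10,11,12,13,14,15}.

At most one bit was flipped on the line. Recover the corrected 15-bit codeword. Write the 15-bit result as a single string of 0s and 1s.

s1 (pos 1,3,5,7,9,11,13,15): 1⊕1⊕1⊕0⊕1⊕1⊕1⊕0 = 0
s2 (pos 2,3,6,7,10,11,14,15): 0⊕1⊕1⊕0⊕0⊕1⊕0⊕0 = 1
s4 (pos 4,5,6,7,12,13,14,15): 1⊕1⊕1⊕0⊕1⊕1⊕0⊕0 = 1
s8 (pos 8,9,10,11,12,13,14,15): 1⊕1⊕0⊕1⊕1⊕1⊕0⊕0 = 1
Syndrome s8…s1 = 1110 → error at position 14.
Flip position 14: 101111011011100 → 101111011011110

101111011011110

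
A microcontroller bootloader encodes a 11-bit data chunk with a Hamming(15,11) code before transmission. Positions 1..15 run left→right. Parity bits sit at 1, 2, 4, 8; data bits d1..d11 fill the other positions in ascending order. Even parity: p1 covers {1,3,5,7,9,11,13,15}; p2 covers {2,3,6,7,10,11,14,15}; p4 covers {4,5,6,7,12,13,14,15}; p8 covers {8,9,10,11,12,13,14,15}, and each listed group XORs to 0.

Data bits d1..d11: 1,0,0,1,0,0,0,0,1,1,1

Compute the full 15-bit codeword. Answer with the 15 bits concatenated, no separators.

Place data at non-parity positions: p1 p2 1 p4 0 0 1 p8 0 0 0 0 1 1 1
p1 (pos 1,3,5,7,9,11,13,15): XOR of data positions = 1⊕0⊕1⊕0⊕0⊕1⊕1 = 0
p2 (pos 2,3,6,7,10,11,14,15): XOR of data positions = 1⊕0⊕1⊕0⊕0⊕1⊕1 = 0
p4 (pos 4,5,6,7,12,13,14,15): XOR of data positions = 0⊕0⊕1⊕0⊕1⊕1⊕1 = 0
p8 (pos 8,9,10,11,12,13,14,15): XOR of data positions = 0⊕0⊕0⊕0⊕1⊕1⊕1 = 1
Codeword: 001000110000111

001000110000111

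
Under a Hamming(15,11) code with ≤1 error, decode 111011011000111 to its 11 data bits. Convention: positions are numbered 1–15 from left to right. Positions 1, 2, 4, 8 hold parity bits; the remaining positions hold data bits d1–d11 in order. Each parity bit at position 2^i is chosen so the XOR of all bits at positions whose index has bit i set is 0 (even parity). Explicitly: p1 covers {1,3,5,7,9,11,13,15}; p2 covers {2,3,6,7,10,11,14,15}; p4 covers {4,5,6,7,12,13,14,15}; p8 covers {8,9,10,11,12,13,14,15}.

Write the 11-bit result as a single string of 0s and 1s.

s1 (pos 1,3,5,7,9,11,13,15): 1⊕1⊕1⊕0⊕1⊕0⊕1⊕1 = 0
s2 (pos 2,3,6,7,10,11,14,15): 1⊕1⊕1⊕0⊕0⊕0⊕1⊕1 = 1
s4 (pos 4,5,6,7,12,13,14,15): 0⊕1⊕1⊕0⊕0⊕1⊕1⊕1 = 1
s8 (pos 8,9,10,11,12,13,14,15): 1⊕1⊕0⊕0⊕0⊕1⊕1⊕1 = 1
Syndrome s8…s1 = 1110 → error at position 14.
Flip position 14: 111011011000111 → 111011011000101
Read data bits from positions 3,5,6,7,9,10,11,12,13,14,15: 11101000101

11101000101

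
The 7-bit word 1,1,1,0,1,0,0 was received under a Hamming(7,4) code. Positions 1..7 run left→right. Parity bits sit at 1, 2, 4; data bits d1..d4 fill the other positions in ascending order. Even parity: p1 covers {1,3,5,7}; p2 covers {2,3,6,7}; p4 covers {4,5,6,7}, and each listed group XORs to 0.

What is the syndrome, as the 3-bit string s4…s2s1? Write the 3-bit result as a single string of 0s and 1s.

s1 (pos 1,3,5,7): 1⊕1⊕1⊕0 = 1
s2 (pos 2,3,6,7): 1⊕1⊕0⊕0 = 0
s4 (pos 4,5,6,7): 0⊕1⊕0⊕0 = 1
Syndrome s4…s1 = 101 → error at position 5.

101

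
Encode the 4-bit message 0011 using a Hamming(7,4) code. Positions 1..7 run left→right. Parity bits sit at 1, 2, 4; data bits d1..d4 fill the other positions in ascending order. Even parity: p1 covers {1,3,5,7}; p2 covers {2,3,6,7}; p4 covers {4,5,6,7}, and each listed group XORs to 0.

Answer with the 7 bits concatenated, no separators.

Place data at non-parity positions: p1 p2 0 p4 0 1 1
p1 (pos 1,3,5,7): XOR of data positions = 0⊕0⊕1 = 1
p2 (pos 2,3,6,7): XOR of data positions = 0⊕1⊕1 = 0
p4 (pos 4,5,6,7): XOR of data positions = 0⊕1⊕1 = 0
Codeword: 1000011

1000011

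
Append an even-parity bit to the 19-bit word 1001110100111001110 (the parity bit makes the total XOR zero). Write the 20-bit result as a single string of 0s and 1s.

10011101001110011101

XOR of the 19 data bits: 1⊕0⊕0⊕1⊕1⊕1⊕0⊕1⊕0⊕0⊕1⊕1⊕1⊕0⊕0⊕1⊕1⊕1⊕0 = 1
Parity bit = 1 (so all 20 bits XOR to 0).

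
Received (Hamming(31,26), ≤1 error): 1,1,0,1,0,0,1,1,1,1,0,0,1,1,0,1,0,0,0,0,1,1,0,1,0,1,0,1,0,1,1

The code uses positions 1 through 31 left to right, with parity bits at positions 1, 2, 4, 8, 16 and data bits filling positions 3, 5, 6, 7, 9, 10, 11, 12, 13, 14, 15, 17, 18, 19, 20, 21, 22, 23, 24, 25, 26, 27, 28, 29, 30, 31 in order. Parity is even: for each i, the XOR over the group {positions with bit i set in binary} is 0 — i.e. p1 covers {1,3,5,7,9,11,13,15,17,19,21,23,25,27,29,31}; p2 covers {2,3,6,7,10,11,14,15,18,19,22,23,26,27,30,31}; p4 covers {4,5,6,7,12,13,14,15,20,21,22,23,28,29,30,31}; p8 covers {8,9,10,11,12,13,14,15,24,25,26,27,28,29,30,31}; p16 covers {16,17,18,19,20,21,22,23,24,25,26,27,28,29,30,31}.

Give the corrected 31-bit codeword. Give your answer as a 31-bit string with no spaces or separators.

1100001111001101000011010101011

s1 (pos 1,3,5,7,9,11,13,15,17,19,21,23,25,27,29,31): 1⊕0⊕0⊕1⊕1⊕0⊕1⊕0⊕0⊕0⊕1⊕0⊕0⊕0⊕0⊕1 = 0
s2 (pos 2,3,6,7,10,11,14,15,18,19,22,23,26,27,30,31): 1⊕0⊕0⊕1⊕1⊕0⊕1⊕0⊕0⊕0⊕1⊕0⊕1⊕0⊕1⊕1 = 0
s4 (pos 4,5,6,7,12,13,14,15,20,21,22,23,28,29,30,31): 1⊕0⊕0⊕1⊕0⊕1⊕1⊕0⊕0⊕1⊕1⊕0⊕1⊕0⊕1⊕1 = 1
s8 (pos 8,9,10,11,12,13,14,15,24,25,26,27,28,29,30,31): 1⊕1⊕1⊕0⊕0⊕1⊕1⊕0⊕1⊕0⊕1⊕0⊕1⊕0⊕1⊕1 = 0
s16 (pos 16,17,18,19,20,21,22,23,24,25,26,27,28,29,30,31): 1⊕0⊕0⊕0⊕0⊕1⊕1⊕0⊕1⊕0⊕1⊕0⊕1⊕0⊕1⊕1 = 0
Syndrome s16…s1 = 00100 → error at position 4.
Flip position 4: 1101001111001101000011010101011 → 1100001111001101000011010101011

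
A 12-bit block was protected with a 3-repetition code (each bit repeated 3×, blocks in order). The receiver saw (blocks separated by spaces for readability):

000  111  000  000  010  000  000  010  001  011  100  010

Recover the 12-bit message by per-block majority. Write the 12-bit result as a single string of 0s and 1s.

010000000100

Block 1 (000): 0 ones → 0
Block 2 (111): 3 ones → 1
Block 3 (000): 0 ones → 0
Block 4 (000): 0 ones → 0
Block 5 (010): 1 one → 0
Block 6 (000): 0 ones → 0
Block 7 (000): 0 ones → 0
Block 8 (010): 1 one → 0
Block 9 (001): 1 one → 0
Block 10 (011): 2 ones → 1
Block 11 (100): 1 one → 0
Block 12 (010): 1 one → 0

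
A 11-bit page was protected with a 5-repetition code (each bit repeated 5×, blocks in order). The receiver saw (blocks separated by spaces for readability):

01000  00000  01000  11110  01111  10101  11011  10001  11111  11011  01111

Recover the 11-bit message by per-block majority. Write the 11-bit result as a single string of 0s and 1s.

00011110111

Block 1 (01000): 1 one → 0
Block 2 (00000): 0 ones → 0
Block 3 (01000): 1 one → 0
Block 4 (11110): 4 ones → 1
Block 5 (01111): 4 ones → 1
Block 6 (10101): 3 ones → 1
Block 7 (11011): 4 ones → 1
Block 8 (10001): 2 ones → 0
Block 9 (11111): 5 ones → 1
Block 10 (11011): 4 ones → 1
Block 11 (01111): 4 ones → 1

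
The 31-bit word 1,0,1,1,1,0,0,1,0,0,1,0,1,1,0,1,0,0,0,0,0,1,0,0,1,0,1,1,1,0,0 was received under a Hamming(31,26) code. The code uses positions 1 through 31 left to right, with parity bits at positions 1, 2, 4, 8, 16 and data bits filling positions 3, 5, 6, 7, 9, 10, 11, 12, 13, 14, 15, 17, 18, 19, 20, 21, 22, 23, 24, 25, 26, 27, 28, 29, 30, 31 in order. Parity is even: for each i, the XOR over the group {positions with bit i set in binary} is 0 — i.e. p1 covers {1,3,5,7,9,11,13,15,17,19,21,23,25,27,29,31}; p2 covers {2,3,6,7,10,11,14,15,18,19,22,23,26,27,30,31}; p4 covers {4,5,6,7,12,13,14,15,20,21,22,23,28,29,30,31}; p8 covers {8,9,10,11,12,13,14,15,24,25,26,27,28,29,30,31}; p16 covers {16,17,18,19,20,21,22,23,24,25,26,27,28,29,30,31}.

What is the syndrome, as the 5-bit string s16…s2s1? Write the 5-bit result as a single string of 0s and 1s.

s1 (pos 1,3,5,7,9,11,13,15,17,19,21,23,25,27,29,31): 1⊕1⊕1⊕0⊕0⊕1⊕1⊕0⊕0⊕0⊕0⊕0⊕1⊕1⊕1⊕0 = 0
s2 (pos 2,3,6,7,10,11,14,15,18,19,22,23,26,27,30,31): 0⊕1⊕0⊕0⊕0⊕1⊕1⊕0⊕0⊕0⊕1⊕0⊕0⊕1⊕0⊕0 = 1
s4 (pos 4,5,6,7,12,13,14,15,20,21,22,23,28,29,30,31): 1⊕1⊕0⊕0⊕0⊕1⊕1⊕0⊕0⊕0⊕1⊕0⊕1⊕1⊕0⊕0 = 1
s8 (pos 8,9,10,11,12,13,14,15,24,25,26,27,28,29,30,31): 1⊕0⊕0⊕1⊕0⊕1⊕1⊕0⊕0⊕1⊕0⊕1⊕1⊕1⊕0⊕0 = 0
s16 (pos 16,17,18,19,20,21,22,23,24,25,26,27,28,29,30,31): 1⊕0⊕0⊕0⊕0⊕0⊕1⊕0⊕0⊕1⊕0⊕1⊕1⊕1⊕0⊕0 = 0
Syndrome s16…s1 = 00110 → error at position 6.

00110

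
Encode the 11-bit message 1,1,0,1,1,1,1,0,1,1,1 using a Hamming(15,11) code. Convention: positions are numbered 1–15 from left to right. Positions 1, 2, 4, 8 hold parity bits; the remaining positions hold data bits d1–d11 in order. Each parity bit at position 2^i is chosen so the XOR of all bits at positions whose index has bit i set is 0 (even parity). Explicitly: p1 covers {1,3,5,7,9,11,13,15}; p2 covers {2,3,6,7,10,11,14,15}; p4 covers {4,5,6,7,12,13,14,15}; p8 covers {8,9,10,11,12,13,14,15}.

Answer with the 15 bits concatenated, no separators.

Place data at non-parity positions: p1 p2 1 p4 1 0 1 p8 1 1 1 0 1 1 1
p1 (pos 1,3,5,7,9,11,13,15): XOR of data positions = 1⊕1⊕1⊕1⊕1⊕1⊕1 = 1
p2 (pos 2,3,6,7,10,11,14,15): XOR of data positions = 1⊕0⊕1⊕1⊕1⊕1⊕1 = 0
p4 (pos 4,5,6,7,12,13,14,15): XOR of data positions = 1⊕0⊕1⊕0⊕1⊕1⊕1 = 1
p8 (pos 8,9,10,11,12,13,14,15): XOR of data positions = 1⊕1⊕1⊕0⊕1⊕1⊕1 = 0
Codeword: 101110101110111

101110101110111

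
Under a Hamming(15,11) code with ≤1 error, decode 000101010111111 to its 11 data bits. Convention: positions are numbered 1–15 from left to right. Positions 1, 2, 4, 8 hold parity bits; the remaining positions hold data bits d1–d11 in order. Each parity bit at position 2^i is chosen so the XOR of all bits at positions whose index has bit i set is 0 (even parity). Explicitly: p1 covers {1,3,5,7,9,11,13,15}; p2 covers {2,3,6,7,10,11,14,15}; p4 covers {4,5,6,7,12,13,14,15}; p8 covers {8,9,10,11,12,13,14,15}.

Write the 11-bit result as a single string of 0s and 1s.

s1 (pos 1,3,5,7,9,11,13,15): 0⊕0⊕0⊕0⊕0⊕1⊕1⊕1 = 1
s2 (pos 2,3,6,7,10,11,14,15): 0⊕0⊕1⊕0⊕1⊕1⊕1⊕1 = 1
s4 (pos 4,5,6,7,12,13,14,15): 1⊕0⊕1⊕0⊕1⊕1⊕1⊕1 = 0
s8 (pos 8,9,10,11,12,13,14,15): 1⊕0⊕1⊕1⊕1⊕1⊕1⊕1 = 1
Syndrome s8…s1 = 1011 → error at position 11.
Flip position 11: 000101010111111 → 000101010101111
Read data bits from positions 3,5,6,7,9,10,11,12,13,14,15: 00100101111

00100101111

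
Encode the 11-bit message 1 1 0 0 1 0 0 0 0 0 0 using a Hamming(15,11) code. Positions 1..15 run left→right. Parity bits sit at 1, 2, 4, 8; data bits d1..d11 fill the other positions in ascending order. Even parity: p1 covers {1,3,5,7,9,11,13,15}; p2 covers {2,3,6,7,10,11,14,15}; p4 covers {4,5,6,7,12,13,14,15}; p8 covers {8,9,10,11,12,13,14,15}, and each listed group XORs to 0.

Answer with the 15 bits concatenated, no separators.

111110011000000

Place data at non-parity positions: p1 p2 1 p4 1 0 0 p8 1 0 0 0 0 0 0
p1 (pos 1,3,5,7,9,11,13,15): XOR of data positions = 1⊕1⊕0⊕1⊕0⊕0⊕0 = 1
p2 (pos 2,3,6,7,10,11,14,15): XOR of data positions = 1⊕0⊕0⊕0⊕0⊕0⊕0 = 1
p4 (pos 4,5,6,7,12,13,14,15): XOR of data positions = 1⊕0⊕0⊕0⊕0⊕0⊕0 = 1
p8 (pos 8,9,10,11,12,13,14,15): XOR of data positions = 1⊕0⊕0⊕0⊕0⊕0⊕0 = 1
Codeword: 111110011000000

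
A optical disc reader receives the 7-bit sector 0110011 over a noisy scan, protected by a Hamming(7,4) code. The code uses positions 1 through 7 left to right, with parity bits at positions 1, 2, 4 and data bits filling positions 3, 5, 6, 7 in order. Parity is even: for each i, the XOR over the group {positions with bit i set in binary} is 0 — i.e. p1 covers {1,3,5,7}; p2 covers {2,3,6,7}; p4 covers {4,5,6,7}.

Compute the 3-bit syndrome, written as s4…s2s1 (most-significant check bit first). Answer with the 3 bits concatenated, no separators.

s1 (pos 1,3,5,7): 0⊕1⊕0⊕1 = 0
s2 (pos 2,3,6,7): 1⊕1⊕1⊕1 = 0
s4 (pos 4,5,6,7): 0⊕0⊕1⊕1 = 0
Syndrome s4…s1 = 000 → no error.

000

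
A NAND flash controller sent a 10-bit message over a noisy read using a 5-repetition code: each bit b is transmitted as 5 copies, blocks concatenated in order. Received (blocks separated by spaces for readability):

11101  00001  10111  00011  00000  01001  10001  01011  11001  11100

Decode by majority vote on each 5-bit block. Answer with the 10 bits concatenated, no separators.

1010000111

Block 1 (11101): 4 ones → 1
Block 2 (00001): 1 one → 0
Block 3 (10111): 4 ones → 1
Block 4 (00011): 2 ones → 0
Block 5 (00000): 0 ones → 0
Block 6 (01001): 2 ones → 0
Block 7 (10001): 2 ones → 0
Block 8 (01011): 3 ones → 1
Block 9 (11001): 3 ones → 1
Block 10 (11100): 3 ones → 1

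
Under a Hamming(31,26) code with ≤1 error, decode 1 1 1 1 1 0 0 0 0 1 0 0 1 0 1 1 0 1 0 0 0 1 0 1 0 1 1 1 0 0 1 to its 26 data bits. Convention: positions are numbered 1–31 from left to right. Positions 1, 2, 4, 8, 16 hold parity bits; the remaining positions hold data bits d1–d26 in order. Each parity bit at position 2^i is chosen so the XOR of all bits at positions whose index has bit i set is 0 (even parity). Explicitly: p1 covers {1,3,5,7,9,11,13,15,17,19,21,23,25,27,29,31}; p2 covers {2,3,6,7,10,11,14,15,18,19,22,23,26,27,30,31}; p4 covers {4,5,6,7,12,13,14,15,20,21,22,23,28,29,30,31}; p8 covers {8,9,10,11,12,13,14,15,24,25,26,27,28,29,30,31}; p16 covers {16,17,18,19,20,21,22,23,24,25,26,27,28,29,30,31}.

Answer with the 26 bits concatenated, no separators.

11010100101010001010111001

s1 (pos 1,3,5,7,9,11,13,15,17,19,21,23,25,27,29,31): 1⊕1⊕1⊕0⊕0⊕0⊕1⊕1⊕0⊕0⊕0⊕0⊕0⊕1⊕0⊕1 = 1
s2 (pos 2,3,6,7,10,11,14,15,18,19,22,23,26,27,30,31): 1⊕1⊕0⊕0⊕1⊕0⊕0⊕1⊕1⊕0⊕1⊕0⊕1⊕1⊕0⊕1 = 1
s4 (pos 4,5,6,7,12,13,14,15,20,21,22,23,28,29,30,31): 1⊕1⊕0⊕0⊕0⊕1⊕0⊕1⊕0⊕0⊕1⊕0⊕1⊕0⊕0⊕1 = 1
s8 (pos 8,9,10,11,12,13,14,15,24,25,26,27,28,29,30,31): 0⊕0⊕1⊕0⊕0⊕1⊕0⊕1⊕1⊕0⊕1⊕1⊕1⊕0⊕0⊕1 = 0
s16 (pos 16,17,18,19,20,21,22,23,24,25,26,27,28,29,30,31): 1⊕0⊕1⊕0⊕0⊕0⊕1⊕0⊕1⊕0⊕1⊕1⊕1⊕0⊕0⊕1 = 0
Syndrome s16…s1 = 00111 → error at position 7.
Flip position 7: 1111100001001011010001010111001 → 1111101001001011010001010111001
Read data bits from positions 3,5,6,7,9,10,11,12,13,14,15,17,18,19,20,21,22,23,24,25,26,27,28,29,30,31: 11010100101010001010111001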